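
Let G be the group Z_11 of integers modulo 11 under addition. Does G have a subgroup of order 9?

9 does not divide |G| = 11, so by Lagrange no subgroup of order 9 exists.

No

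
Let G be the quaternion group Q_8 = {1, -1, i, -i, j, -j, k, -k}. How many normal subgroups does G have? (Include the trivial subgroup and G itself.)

6

G has 6 subgroups. Checking conjugation-invariance by order — order 1: 1/1 normal; order 2: 1/1 normal; order 4: 3/3 normal; order 8: 1/1 normal.
Total normal subgroups: 6.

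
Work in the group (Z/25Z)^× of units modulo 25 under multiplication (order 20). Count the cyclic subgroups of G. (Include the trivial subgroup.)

Group the elements of G by the cyclic subgroup they generate; each cyclic subgroup of order d accounts for φ(d) elements.
Cyclic subgroups by order — order 1: 1; order 2: 1; order 4: 1; order 5: 1; order 10: 1; order 20: 1.
Total: 6.

6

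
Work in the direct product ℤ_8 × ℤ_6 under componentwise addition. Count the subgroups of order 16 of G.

1

|G| = 48 and 16 | 48, so subgroups of order 16 are possible by Lagrange.
The subgroups of order 16 are: {(0,0), (0,3), (1,0), (1,3), (2,0), (2,3), (3,0), (3,3), (4,0), (4,3), (5,0), (5,3), (6,0), (6,3), (7,0), (7,3)}.
So G has 1 subgroup of order 16.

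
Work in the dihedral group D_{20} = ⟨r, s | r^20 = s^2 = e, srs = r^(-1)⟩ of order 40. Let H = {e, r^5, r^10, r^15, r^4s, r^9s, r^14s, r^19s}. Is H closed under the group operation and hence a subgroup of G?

|H| = 8 divides |G| = 40, consistent with Lagrange.
H contains the identity, every element's inverse is in H, and H is closed under ·: it is a subgroup.

Yes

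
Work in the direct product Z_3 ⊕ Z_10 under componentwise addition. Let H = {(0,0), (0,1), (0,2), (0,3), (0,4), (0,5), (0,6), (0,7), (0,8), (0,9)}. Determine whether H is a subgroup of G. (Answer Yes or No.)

Yes

|H| = 10 divides |G| = 30, consistent with Lagrange.
H contains the identity, every element's inverse is in H, and H is closed under +: it is a subgroup.
In fact H = ⟨(0,1)⟩.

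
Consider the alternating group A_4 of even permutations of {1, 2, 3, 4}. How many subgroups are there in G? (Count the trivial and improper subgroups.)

10

|G| = 12, so by Lagrange every subgroup order divides 12. Divisors: 1, 2, 3, 4, 6, 12.
Subgroups by order — order 1: 1; order 2: 3; order 3: 4; order 4: 1; order 6: 0; order 12: 1.
Total: 1 + 3 + 4 + 1 + 0 + 1 = 10.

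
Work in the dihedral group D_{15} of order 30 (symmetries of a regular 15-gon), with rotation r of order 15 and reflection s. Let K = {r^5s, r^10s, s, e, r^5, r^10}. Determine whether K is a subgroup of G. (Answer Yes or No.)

|K| = 6 divides |G| = 30, consistent with Lagrange.
K contains the identity, every element's inverse is in K, and K is closed under ·: it is a subgroup.

Yes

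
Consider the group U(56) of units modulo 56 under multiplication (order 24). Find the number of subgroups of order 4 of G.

7

|G| = 24 and 4 | 24, so subgroups of order 4 are possible by Lagrange.
The subgroups of order 4 are: {1, 13, 15, 27}; {1, 13, 29, 41}; {1, 13, 43, 55}; {1, 15, 29, 43}; … (7 in all).
So G has 7 subgroups of order 4.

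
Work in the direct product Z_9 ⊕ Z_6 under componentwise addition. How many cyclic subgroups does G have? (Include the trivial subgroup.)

16

Group the elements of G by the cyclic subgroup they generate; each cyclic subgroup of order d accounts for φ(d) elements.
Cyclic subgroups by order — order 1: 1; order 2: 1; order 3: 4; order 6: 4; order 9: 3; order 18: 3.
Total: 16.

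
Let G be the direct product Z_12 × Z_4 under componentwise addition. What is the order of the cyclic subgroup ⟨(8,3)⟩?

12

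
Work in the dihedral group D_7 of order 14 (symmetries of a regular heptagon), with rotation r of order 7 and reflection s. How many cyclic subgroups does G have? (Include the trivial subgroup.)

9

A cyclic subgroup of order d is generated by each of its φ(d) elements of order d, so the cyclic subgroups of order d number (#elements of order d)/φ(d).
Cyclic subgroups by order — order 1: 1; order 2: 7; order 7: 1.
Total: 9.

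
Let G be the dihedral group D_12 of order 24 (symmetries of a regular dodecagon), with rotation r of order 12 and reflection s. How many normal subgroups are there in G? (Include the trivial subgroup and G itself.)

9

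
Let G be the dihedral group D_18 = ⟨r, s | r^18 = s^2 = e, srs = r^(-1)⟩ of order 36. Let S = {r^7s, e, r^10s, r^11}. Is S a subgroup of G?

r^11 ∈ S but its inverse r^7 ∉ S, so S is not a subgroup.

No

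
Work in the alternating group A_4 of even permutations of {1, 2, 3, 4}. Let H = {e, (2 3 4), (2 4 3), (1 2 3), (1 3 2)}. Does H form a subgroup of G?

No

|H| = 5 does not divide |G| = 12, so by Lagrange H is not a subgroup.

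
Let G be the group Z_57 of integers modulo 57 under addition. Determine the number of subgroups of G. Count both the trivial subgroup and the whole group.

A cyclic group of order 57 has exactly one subgroup for each divisor of 57.
Divisors of 57: 1, 3, 19, 57.
So Z_57 has 4 subgroups.

4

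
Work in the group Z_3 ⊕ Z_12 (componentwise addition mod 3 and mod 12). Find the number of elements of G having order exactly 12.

16

An element (a,b) has order lcm(ord(a), ord(b)); count pairs with lcm equal to 12.
Enumerating gives 16 such elements.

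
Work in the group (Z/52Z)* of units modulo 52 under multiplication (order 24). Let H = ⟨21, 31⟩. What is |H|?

|⟨21⟩| = 4 and |⟨31⟩| = 4, so |H| is a multiple of lcm(4, 4) = 4 and divides |G| = 24.
Closing under the operation: H = {1, 5, 21, 25, 27, 31, 47, 51}, so |H| = 8.

8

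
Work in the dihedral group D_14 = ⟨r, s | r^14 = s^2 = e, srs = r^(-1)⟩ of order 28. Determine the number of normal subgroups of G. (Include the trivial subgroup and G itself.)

7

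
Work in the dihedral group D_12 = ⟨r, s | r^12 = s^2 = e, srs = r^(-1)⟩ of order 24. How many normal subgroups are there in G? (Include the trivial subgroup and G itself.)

9

G has 34 subgroups. Checking conjugation-invariance by order — order 1: 1/1 normal; order 2: 1/13 normal; order 3: 1/1 normal; order 4: 1/7 normal; order 6: 1/5 normal; order 8: 0/3 normal; order 12: 3/3 normal; order 24: 1/1 normal.
Total normal subgroups: 9.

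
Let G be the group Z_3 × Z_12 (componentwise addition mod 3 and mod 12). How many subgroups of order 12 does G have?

|G| = 36 and 12 | 36, so subgroups of order 12 are possible by Lagrange.
The subgroups of order 12 are: {(0,0), (0,1), (0,2), (0,3), (0,4), (0,5), (0,6), (0,7), (0,8), (0,9), (0,10), (0,11)}; {(0,0), (0,3), (0,6), (0,9), (1,0), (1,3), (1,6), (1,9), (2,0), (2,3), (2,6), (2,9)}; {(0,0), (0,3), (0,6), (0,9), (1,1), (1,4), (1,7), (1,10), (2,2), (2,5), (2,8), (2,11)}; {(0,0), (0,3), (0,6), (0,9), (1,2), (1,5), (1,8), (1,11), (2,1), (2,4), (2,7), (2,10)}.
So G has 4 subgroups of order 12.

4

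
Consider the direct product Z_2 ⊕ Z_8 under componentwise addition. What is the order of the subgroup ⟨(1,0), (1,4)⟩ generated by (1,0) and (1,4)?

4

|⟨(1,0)⟩| = 2 and |⟨(1,4)⟩| = 2, so |H| is a multiple of lcm(2, 2) = 2 and divides |G| = 16.
Closing under the operation: H = {(0,0), (0,4), (1,0), (1,4)}, so |H| = 4.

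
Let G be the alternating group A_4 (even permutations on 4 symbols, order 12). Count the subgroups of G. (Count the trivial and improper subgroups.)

|G| = 12, so by Lagrange every subgroup order divides 12. Divisors: 1, 2, 3, 4, 6, 12.
Subgroups by order — order 1: 1; order 2: 3; order 3: 4; order 4: 1; order 6: 0; order 12: 1.
Total: 1 + 3 + 4 + 1 + 0 + 1 = 10.

10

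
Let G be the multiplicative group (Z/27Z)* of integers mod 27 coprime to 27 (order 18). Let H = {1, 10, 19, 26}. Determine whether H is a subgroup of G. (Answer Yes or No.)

|H| = 4 does not divide |G| = 18, so by Lagrange H is not a subgroup.

No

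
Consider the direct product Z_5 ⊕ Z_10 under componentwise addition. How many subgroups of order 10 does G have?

6

|G| = 50 and 10 | 50, so subgroups of order 10 are possible by Lagrange.
The subgroups of order 10 are: {(0,0), (0,1), (0,2), (0,3), (0,4), (0,5), (0,6), (0,7), (0,8), (0,9)}; {(0,0), (0,5), (1,0), (1,5), (2,0), (2,5), (3,0), (3,5), (4,0), (4,5)}; {(0,0), (0,5), (1,1), (1,6), (2,2), (2,7), (3,3), (3,8), (4,4), (4,9)}; {(0,0), (0,5), (1,2), (1,7), (2,4), (2,9), (3,1), (3,6), (4,3), (4,8)}; … (6 in all).
So G has 6 subgroups of order 10.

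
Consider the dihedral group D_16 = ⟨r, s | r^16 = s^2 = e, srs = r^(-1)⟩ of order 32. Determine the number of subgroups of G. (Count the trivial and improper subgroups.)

|G| = 32, so by Lagrange every subgroup order divides 32. Divisors: 1, 2, 4, 8, 16, 32.
Subgroups by order — order 1: 1; order 2: 17; order 4: 9; order 8: 5; order 16: 3; order 32: 1.
Total: 1 + 17 + 9 + 5 + 3 + 1 = 36.

36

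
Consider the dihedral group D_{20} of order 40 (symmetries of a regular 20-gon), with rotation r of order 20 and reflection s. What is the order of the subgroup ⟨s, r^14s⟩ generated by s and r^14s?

20

|⟨s⟩| = 2 and |⟨r^14s⟩| = 2, so |H| is a multiple of lcm(2, 2) = 2 and divides |G| = 40.
Closing under the operation: H = {e, r^2, r^4, r^6, r^8, r^10, r^12, r^14, r^16, r^18, s, r^2s, r^4s, r^6s, r^8s, r^10s, r^12s, r^14s, r^16s, r^18s}, so |H| = 20.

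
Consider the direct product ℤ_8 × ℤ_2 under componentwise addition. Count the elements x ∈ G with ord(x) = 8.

8

An element (a,b) has order lcm(ord(a), ord(b)); count pairs with lcm equal to 8.
Enumerating gives 8 such elements.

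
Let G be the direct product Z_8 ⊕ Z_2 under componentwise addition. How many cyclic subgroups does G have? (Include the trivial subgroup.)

Group the elements of G by the cyclic subgroup they generate; each cyclic subgroup of order d accounts for φ(d) elements.
Cyclic subgroups by order — order 1: 1; order 2: 3; order 4: 2; order 8: 2.
Total: 8.

8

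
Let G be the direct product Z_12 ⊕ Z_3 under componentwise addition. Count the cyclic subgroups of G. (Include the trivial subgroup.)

Group the elements of G by the cyclic subgroup they generate; each cyclic subgroup of order d accounts for φ(d) elements.
Cyclic subgroups by order — order 1: 1; order 2: 1; order 3: 4; order 4: 1; order 6: 4; order 12: 4.
Total: 15.

15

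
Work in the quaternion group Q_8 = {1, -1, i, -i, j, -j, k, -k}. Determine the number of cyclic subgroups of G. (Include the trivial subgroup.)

5

Group the elements of G by the cyclic subgroup they generate; each cyclic subgroup of order d accounts for φ(d) elements.
Cyclic subgroups by order — order 1: 1; order 2: 1; order 4: 3.
Total: 5.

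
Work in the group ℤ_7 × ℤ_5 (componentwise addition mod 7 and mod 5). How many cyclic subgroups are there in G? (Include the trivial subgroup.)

Each element a generates a cyclic subgroup ⟨a⟩; distinct elements may generate the same one (a cyclic group of order d has φ(d) generators).
Cyclic subgroups by order — order 1: 1; order 5: 1; order 7: 1; order 35: 1.
Total: 4.

4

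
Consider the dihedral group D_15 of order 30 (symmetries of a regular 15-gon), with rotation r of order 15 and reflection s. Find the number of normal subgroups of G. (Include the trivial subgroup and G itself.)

G has 28 subgroups. Checking conjugation-invariance by order — order 1: 1/1 normal; order 2: 0/15 normal; order 3: 1/1 normal; order 5: 1/1 normal; order 6: 0/5 normal; order 10: 0/3 normal; order 15: 1/1 normal; order 30: 1/1 normal.
Total normal subgroups: 5.

5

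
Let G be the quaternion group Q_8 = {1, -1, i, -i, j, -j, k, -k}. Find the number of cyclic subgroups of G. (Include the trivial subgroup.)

Group the elements of G by the cyclic subgroup they generate; each cyclic subgroup of order d accounts for φ(d) elements.
Cyclic subgroups by order — order 1: 1; order 2: 1; order 4: 3.
Total: 5.

5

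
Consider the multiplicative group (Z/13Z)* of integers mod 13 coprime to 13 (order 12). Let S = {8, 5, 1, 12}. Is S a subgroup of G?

|S| = 4 divides |G| = 12, consistent with Lagrange.
S contains the identity, every element's inverse is in S, and S is closed under ·: it is a subgroup.
In fact S = ⟨8⟩.

Yes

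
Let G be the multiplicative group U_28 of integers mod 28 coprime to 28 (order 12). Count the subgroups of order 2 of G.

|G| = 12 and 2 | 12, so subgroups of order 2 are possible by Lagrange.
The subgroups of order 2 are: {1, 13}; {1, 15}; {1, 27}.
So G has 3 subgroups of order 2.

3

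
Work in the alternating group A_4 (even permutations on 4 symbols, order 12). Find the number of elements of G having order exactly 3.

8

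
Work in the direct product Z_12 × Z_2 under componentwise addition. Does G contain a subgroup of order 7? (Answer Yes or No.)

7 does not divide |G| = 24, so by Lagrange no subgroup of order 7 exists.

No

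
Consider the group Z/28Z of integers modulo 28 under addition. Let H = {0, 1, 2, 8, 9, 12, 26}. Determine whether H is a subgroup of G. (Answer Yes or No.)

1 ∈ H but its inverse 27 ∉ H, so H is not a subgroup.

No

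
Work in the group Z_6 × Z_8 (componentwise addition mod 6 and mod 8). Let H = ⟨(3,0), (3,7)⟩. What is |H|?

16

|⟨(3,0)⟩| = 2 and |⟨(3,7)⟩| = 8, so |H| is a multiple of lcm(2, 8) = 8 and divides |G| = 48.
Closing under the operation: H = {(0,0), (0,1), (0,2), (0,3), (0,4), (0,5), (0,6), (0,7), (3,0), (3,1), (3,2), (3,3), (3,4), (3,5), (3,6), (3,7)}, so |H| = 16.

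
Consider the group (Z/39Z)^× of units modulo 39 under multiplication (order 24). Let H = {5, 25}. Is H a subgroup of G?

The identity 1 ∉ H, so H is not a subgroup.

No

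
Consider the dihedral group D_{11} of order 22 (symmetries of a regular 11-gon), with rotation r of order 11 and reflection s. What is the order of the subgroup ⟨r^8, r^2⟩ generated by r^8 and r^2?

11

|⟨r^8⟩| = 11 and |⟨r^2⟩| = 11, so |H| is a multiple of lcm(11, 11) = 11 and divides |G| = 22.
Closing under the operation: H = {e, r, r^2, r^3, r^4, r^5, r^6, r^7, r^8, r^9, r^10}, so |H| = 11.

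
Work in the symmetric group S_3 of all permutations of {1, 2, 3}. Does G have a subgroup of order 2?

Yes

2 | 6. A subgroup of order 2 is {e, (1 2)}.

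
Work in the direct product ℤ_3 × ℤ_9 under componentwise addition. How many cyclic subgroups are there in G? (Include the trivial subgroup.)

8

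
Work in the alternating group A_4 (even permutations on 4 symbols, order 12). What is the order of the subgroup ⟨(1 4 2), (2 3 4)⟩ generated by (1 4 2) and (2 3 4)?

12

|⟨(1 4 2)⟩| = 3 and |⟨(2 3 4)⟩| = 3, so |H| is a multiple of lcm(3, 3) = 3 and divides |G| = 12.
Closing {(1 4 2), (2 3 4)} under the group operation gives all of G, so |H| = 12.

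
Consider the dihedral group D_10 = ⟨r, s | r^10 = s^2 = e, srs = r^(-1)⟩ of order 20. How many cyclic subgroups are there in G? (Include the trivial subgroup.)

14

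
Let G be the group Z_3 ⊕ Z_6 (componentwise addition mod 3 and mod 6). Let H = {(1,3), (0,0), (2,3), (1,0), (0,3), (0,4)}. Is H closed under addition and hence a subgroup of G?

(0,4) ∈ H but its inverse (0,2) ∉ H, so H is not a subgroup.

No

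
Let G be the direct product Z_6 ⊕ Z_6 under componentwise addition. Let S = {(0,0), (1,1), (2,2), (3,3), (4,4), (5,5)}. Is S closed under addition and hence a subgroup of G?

|S| = 6 divides |G| = 36, consistent with Lagrange.
S contains the identity, every element's inverse is in S, and S is closed under +: it is a subgroup.
In fact S = ⟨(5,5)⟩.

Yes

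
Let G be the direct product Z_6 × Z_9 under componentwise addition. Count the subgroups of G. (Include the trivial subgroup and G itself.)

|G| = 54, so by Lagrange every subgroup order divides 54. Divisors: 1, 2, 3, 6, 9, 18, 27, 54.
Subgroups by order — order 1: 1; order 2: 1; order 3: 4; order 6: 4; order 9: 4; order 18: 4; order 27: 1; order 54: 1.
Total: 1 + 1 + 4 + 4 + 4 + 4 + 1 + 1 = 20.

20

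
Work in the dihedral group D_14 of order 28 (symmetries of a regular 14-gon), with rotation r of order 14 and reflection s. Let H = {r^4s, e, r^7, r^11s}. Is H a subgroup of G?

|H| = 4 divides |G| = 28, consistent with Lagrange.
H contains the identity, every element's inverse is in H, and H is closed under ·: it is a subgroup.

Yes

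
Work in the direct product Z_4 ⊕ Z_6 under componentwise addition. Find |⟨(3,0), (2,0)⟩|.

|⟨(3,0)⟩| = 4 and |⟨(2,0)⟩| = 2, so |H| is a multiple of lcm(4, 2) = 4 and divides |G| = 24.
Closing under the operation: H = {(0,0), (1,0), (2,0), (3,0)}, so |H| = 4.

4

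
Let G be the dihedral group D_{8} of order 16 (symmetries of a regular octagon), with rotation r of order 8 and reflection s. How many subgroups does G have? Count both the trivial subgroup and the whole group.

19

|G| = 16, so by Lagrange every subgroup order divides 16. Divisors: 1, 2, 4, 8, 16.
Subgroups by order — order 1: 1; order 2: 9; order 4: 5; order 8: 3; order 16: 1.
Total: 1 + 9 + 5 + 3 + 1 = 19.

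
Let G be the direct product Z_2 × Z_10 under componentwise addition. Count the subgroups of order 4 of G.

1

|G| = 20 and 4 | 20, so subgroups of order 4 are possible by Lagrange.
The subgroups of order 4 are: {(0,0), (0,5), (1,0), (1,5)}.
So G has 1 subgroup of order 4.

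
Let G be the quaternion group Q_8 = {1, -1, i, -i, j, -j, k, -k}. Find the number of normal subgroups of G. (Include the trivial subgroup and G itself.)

6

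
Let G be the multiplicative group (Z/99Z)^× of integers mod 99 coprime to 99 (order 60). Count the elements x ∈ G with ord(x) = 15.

8

The elements of order 15 are: 4, 16, 25, 31, 49, 58, 70, 97.
That's 8.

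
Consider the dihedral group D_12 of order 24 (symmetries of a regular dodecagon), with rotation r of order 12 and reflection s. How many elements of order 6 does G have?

2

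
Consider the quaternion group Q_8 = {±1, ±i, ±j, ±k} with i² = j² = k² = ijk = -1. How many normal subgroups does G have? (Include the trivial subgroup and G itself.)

6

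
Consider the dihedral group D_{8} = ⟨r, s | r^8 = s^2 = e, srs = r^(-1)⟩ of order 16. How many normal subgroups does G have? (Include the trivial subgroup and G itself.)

7

G has 19 subgroups. Checking conjugation-invariance by order — order 1: 1/1 normal; order 2: 1/9 normal; order 4: 1/5 normal; order 8: 3/3 normal; order 16: 1/1 normal.
Total normal subgroups: 7.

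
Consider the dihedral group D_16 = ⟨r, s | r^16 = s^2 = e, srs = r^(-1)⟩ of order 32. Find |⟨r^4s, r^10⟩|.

16

|⟨r^4s⟩| = 2 and |⟨r^10⟩| = 8, so |H| is a multiple of lcm(2, 8) = 8 and divides |G| = 32.
Closing under the operation: H = {e, r^2, r^4, r^6, r^8, r^10, r^12, r^14, s, r^2s, r^4s, r^6s, r^8s, r^10s, r^12s, r^14s}, so |H| = 16.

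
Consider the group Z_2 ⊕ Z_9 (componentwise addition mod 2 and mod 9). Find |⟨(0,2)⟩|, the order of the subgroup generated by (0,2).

9

The order of (0,2) in Z_2 × Z_9 is lcm(ord(0) in Z_2, ord(2) in Z_9).
ord(0) = 1 and ord(2) = 9, so |⟨(0,2)⟩| = lcm(1, 9) = 9.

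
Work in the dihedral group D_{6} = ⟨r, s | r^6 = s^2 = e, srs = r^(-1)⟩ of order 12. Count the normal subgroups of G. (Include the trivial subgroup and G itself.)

G has 16 subgroups. Checking conjugation-invariance by order — order 1: 1/1 normal; order 2: 1/7 normal; order 3: 1/1 normal; order 4: 0/3 normal; order 6: 3/3 normal; order 12: 1/1 normal.
Total normal subgroups: 7.

7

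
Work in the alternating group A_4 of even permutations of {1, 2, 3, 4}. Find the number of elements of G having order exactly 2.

3

The elements of order 2 are: (1 2)(3 4), (1 3)(2 4), (1 4)(2 3).
That's 3.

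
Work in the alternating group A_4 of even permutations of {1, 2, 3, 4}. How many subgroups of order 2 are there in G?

3

|G| = 12 and 2 | 12, so subgroups of order 2 are possible by Lagrange.
The subgroups of order 2 are: {e, (1 2)(3 4)}; {e, (1 3)(2 4)}; {e, (1 4)(2 3)}.
So G has 3 subgroups of order 2.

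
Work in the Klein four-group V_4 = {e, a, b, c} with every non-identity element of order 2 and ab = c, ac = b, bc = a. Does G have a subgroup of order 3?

No

3 does not divide |G| = 4, so by Lagrange no subgroup of order 3 exists.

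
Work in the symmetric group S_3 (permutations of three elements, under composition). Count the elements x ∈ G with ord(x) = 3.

2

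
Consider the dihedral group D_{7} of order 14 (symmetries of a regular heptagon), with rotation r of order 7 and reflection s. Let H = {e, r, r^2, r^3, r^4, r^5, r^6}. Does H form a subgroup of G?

|H| = 7 divides |G| = 14, consistent with Lagrange.
H contains the identity, every element's inverse is in H, and H is closed under ·: it is a subgroup.
In fact H = ⟨r^4⟩.

Yes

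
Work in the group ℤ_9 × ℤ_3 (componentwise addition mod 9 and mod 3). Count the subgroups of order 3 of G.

4

|G| = 27 and 3 | 27, so subgroups of order 3 are possible by Lagrange.
The subgroups of order 3 are: {(0,0), (0,1), (0,2)}; {(0,0), (3,0), (6,0)}; {(0,0), (3,1), (6,2)}; {(0,0), (3,2), (6,1)}.
So G has 4 subgroups of order 3.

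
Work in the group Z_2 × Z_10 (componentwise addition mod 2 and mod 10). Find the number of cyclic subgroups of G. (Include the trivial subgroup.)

Group the elements of G by the cyclic subgroup they generate; each cyclic subgroup of order d accounts for φ(d) elements.
Cyclic subgroups by order — order 1: 1; order 2: 3; order 5: 1; order 10: 3.
Total: 8.

8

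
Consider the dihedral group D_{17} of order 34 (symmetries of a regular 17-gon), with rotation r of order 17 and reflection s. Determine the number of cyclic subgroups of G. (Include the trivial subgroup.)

Each element a generates a cyclic subgroup ⟨a⟩; distinct elements may generate the same one (a cyclic group of order d has φ(d) generators).
Cyclic subgroups by order — order 1: 1; order 2: 17; order 17: 1.
Total: 19.

19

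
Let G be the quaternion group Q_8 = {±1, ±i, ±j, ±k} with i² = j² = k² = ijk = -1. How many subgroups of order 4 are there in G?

3

|G| = 8 and 4 | 8, so subgroups of order 4 are possible by Lagrange.
The subgroups of order 4 are: {1, -1, i, -i}; {1, -1, j, -j}; {1, -1, k, -k}.
So G has 3 subgroups of order 4.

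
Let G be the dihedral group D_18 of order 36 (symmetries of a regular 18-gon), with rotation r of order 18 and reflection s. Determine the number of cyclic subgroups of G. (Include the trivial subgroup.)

A cyclic subgroup of order d is generated by each of its φ(d) elements of order d, so the cyclic subgroups of order d number (#elements of order d)/φ(d).
Cyclic subgroups by order — order 1: 1; order 2: 19; order 3: 1; order 6: 1; order 9: 1; order 18: 1.
Total: 24.

24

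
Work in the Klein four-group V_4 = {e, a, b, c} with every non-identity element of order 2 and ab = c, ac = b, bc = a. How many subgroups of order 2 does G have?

3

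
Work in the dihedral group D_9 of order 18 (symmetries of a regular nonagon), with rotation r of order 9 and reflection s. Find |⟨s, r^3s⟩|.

|⟨s⟩| = 2 and |⟨r^3s⟩| = 2, so |H| is a multiple of lcm(2, 2) = 2 and divides |G| = 18.
Closing under the operation: H = {e, r^3, r^6, s, r^3s, r^6s}, so |H| = 6.

6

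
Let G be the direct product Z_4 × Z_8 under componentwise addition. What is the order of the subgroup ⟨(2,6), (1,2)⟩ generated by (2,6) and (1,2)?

|⟨(2,6)⟩| = 4 and |⟨(1,2)⟩| = 4, so |H| is a multiple of lcm(4, 4) = 4 and divides |G| = 32.
Closing under the operation: H = {(0,0), (0,2), (0,4), (0,6), (1,0), (1,2), (1,4), (1,6), (2,0), (2,2), (2,4), (2,6), (3,0), (3,2), (3,4), (3,6)}, so |H| = 16.

16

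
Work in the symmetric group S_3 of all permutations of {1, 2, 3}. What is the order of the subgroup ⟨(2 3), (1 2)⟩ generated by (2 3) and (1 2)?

6

|⟨(2 3)⟩| = 2 and |⟨(1 2)⟩| = 2, so |H| is a multiple of lcm(2, 2) = 2 and divides |G| = 6.
Closing {(2 3), (1 2)} under the group operation gives all of G, so |H| = 6.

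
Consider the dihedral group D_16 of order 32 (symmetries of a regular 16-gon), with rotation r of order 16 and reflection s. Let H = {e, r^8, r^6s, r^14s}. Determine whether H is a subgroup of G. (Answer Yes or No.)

|H| = 4 divides |G| = 32, consistent with Lagrange.
H contains the identity, every element's inverse is in H, and H is closed under ·: it is a subgroup.

Yes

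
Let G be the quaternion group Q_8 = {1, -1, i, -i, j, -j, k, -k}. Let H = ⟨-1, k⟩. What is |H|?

4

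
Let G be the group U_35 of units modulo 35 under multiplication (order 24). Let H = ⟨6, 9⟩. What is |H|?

|⟨6⟩| = 2 and |⟨9⟩| = 6, so |H| is a multiple of lcm(2, 6) = 6 and divides |G| = 24.
Closing under the operation: H = {1, 4, 6, 9, 11, 16, 19, 24, 26, 29, 31, 34}, so |H| = 12.

12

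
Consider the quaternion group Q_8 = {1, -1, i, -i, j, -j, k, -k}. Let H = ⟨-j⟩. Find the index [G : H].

|⟨-j⟩| = 4 and |G| = 8.
By Lagrange, [G : H] = |G|/|H| = 8/4 = 2.

2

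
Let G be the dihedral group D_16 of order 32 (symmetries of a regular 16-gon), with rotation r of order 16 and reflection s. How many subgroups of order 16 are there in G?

3

|G| = 32 and 16 | 32, so subgroups of order 16 are possible by Lagrange.
The subgroups of order 16 are: {e, r, r^2, r^3, r^4, r^5, r^6, r^7, r^8, r^9, r^10, r^11, r^12, r^13, r^14, r^15}; {e, r^2, r^4, r^6, r^8, r^10, r^12, r^14, s, r^2s, r^4s, r^6s, r^8s, r^10s, r^12s, r^14s}; {e, r^2, r^4, r^6, r^8, r^10, r^12, r^14, rs, r^3s, r^5s, r^7s, r^9s, r^11s, r^13s, r^15s}.
So G has 3 subgroups of order 16.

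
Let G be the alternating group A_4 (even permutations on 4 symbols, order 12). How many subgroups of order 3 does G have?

4

|G| = 12 and 3 | 12, so subgroups of order 3 are possible by Lagrange.
The subgroups of order 3 are: {e, (1 2 3), (1 3 2)}; {e, (1 2 4), (1 4 2)}; {e, (1 3 4), (1 4 3)}; {e, (2 3 4), (2 4 3)}.
So G has 4 subgroups of order 3.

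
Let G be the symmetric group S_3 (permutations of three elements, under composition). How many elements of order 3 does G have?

2

The elements of order 3 are: (1 2 3), (1 3 2).
That's 2.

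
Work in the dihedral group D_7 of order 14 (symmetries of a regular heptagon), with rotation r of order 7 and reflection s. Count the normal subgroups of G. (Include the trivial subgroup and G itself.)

3

G has 10 subgroups. Checking conjugation-invariance by order — order 1: 1/1 normal; order 2: 0/7 normal; order 7: 1/1 normal; order 14: 1/1 normal.
Total normal subgroups: 3.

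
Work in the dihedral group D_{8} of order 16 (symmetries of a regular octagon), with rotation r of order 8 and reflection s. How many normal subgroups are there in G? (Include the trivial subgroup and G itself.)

G has 19 subgroups. Checking conjugation-invariance by order — order 1: 1/1 normal; order 2: 1/9 normal; order 4: 1/5 normal; order 8: 3/3 normal; order 16: 1/1 normal.
Total normal subgroups: 7.

7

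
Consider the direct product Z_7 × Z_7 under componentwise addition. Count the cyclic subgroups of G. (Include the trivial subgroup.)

Each element a generates a cyclic subgroup ⟨a⟩; distinct elements may generate the same one (a cyclic group of order d has φ(d) generators).
Cyclic subgroups by order — order 1: 1; order 7: 8.
Total: 9.

9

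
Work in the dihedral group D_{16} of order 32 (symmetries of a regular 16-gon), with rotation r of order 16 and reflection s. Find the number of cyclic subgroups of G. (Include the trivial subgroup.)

Each element a generates a cyclic subgroup ⟨a⟩; distinct elements may generate the same one (a cyclic group of order d has φ(d) generators).
Cyclic subgroups by order — order 1: 1; order 2: 17; order 4: 1; order 8: 1; order 16: 1.
Total: 21.

21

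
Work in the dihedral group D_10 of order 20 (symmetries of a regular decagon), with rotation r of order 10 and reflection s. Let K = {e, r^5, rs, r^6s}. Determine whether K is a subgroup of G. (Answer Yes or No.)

|K| = 4 divides |G| = 20, consistent with Lagrange.
K contains the identity, every element's inverse is in K, and K is closed under ·: it is a subgroup.

Yes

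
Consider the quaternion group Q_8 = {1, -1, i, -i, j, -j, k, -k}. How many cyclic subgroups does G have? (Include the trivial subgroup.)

5

A cyclic subgroup of order d is generated by each of its φ(d) elements of order d, so the cyclic subgroups of order d number (#elements of order d)/φ(d).
Cyclic subgroups by order — order 1: 1; order 2: 1; order 4: 3.
Total: 5.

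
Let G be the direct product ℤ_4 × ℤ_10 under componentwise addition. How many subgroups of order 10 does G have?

|G| = 40 and 10 | 40, so subgroups of order 10 are possible by Lagrange.
The subgroups of order 10 are: {(0,0), (0,1), (0,2), (0,3), (0,4), (0,5), (0,6), (0,7), (0,8), (0,9)}; {(0,0), (0,2), (0,4), (0,6), (0,8), (2,0), (2,2), (2,4), (2,6), (2,8)}; {(0,0), (0,2), (0,4), (0,6), (0,8), (2,1), (2,3), (2,5), (2,7), (2,9)}.
So G has 3 subgroups of order 10.

3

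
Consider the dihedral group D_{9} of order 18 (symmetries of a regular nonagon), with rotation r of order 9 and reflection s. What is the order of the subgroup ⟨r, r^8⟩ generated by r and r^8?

9

|⟨r⟩| = 9 and |⟨r^8⟩| = 9, so |H| is a multiple of lcm(9, 9) = 9 and divides |G| = 18.
Closing under the operation: H = {e, r, r^2, r^3, r^4, r^5, r^6, r^7, r^8}, so |H| = 9.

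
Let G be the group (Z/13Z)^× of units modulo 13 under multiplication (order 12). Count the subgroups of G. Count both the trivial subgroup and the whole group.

6

|G| = 12, so by Lagrange every subgroup order divides 12. Divisors: 1, 2, 3, 4, 6, 12.
Subgroups by order — order 1: 1; order 2: 1; order 3: 1; order 4: 1; order 6: 1; order 12: 1.
Total: 1 + 1 + 1 + 1 + 1 + 1 = 6.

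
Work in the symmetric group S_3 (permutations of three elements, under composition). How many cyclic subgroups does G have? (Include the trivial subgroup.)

Group the elements of G by the cyclic subgroup they generate; each cyclic subgroup of order d accounts for φ(d) elements.
Cyclic subgroups by order — order 1: 1; order 2: 3; order 3: 1.
Total: 5.

5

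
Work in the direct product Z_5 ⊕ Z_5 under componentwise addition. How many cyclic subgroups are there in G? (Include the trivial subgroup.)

7

Each element a generates a cyclic subgroup ⟨a⟩; distinct elements may generate the same one (a cyclic group of order d has φ(d) generators).
Cyclic subgroups by order — order 1: 1; order 5: 6.
Total: 7.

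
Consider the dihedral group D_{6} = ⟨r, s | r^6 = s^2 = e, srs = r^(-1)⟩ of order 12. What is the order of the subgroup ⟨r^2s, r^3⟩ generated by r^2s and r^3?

|⟨r^2s⟩| = 2 and |⟨r^3⟩| = 2, so |H| is a multiple of lcm(2, 2) = 2 and divides |G| = 12.
Closing under the operation: H = {e, r^3, r^2s, r^5s}, so |H| = 4.

4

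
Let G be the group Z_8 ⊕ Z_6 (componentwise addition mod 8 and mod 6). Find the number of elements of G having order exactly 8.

An element (a,b) has order lcm(ord(a), ord(b)); count pairs with lcm equal to 8.
Enumerating gives 8 such elements.

8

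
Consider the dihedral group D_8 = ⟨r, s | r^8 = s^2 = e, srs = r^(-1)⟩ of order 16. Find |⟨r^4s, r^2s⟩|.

|⟨r^4s⟩| = 2 and |⟨r^2s⟩| = 2, so |H| is a multiple of lcm(2, 2) = 2 and divides |G| = 16.
Closing under the operation: H = {e, r^2, r^4, r^6, s, r^2s, r^4s, r^6s}, so |H| = 8.

8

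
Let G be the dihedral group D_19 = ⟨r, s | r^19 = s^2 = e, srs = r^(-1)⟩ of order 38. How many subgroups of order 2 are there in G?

19

|G| = 38 and 2 | 38, so subgroups of order 2 are possible by Lagrange.
The subgroups of order 2 are: {e, r^10s}; {e, r^11s}; {e, r^12s}; {e, r^13s}; … (19 in all).
So G has 19 subgroups of order 2.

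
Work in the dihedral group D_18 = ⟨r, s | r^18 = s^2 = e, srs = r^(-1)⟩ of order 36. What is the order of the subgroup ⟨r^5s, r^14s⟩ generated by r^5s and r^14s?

4

|⟨r^5s⟩| = 2 and |⟨r^14s⟩| = 2, so |H| is a multiple of lcm(2, 2) = 2 and divides |G| = 36.
Closing under the operation: H = {e, r^9, r^5s, r^14s}, so |H| = 4.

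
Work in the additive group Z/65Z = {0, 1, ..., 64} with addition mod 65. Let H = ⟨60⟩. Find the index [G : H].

5

|⟨60⟩| = 13 and |G| = 65.
By Lagrange, [G : H] = |G|/|H| = 65/13 = 5.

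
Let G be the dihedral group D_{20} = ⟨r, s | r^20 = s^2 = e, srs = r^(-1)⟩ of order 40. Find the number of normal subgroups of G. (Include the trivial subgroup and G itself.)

9

G has 48 subgroups. Checking conjugation-invariance by order — order 1: 1/1 normal; order 2: 1/21 normal; order 4: 1/11 normal; order 5: 1/1 normal; order 8: 0/5 normal; order 10: 1/5 normal; order 20: 3/3 normal; order 40: 1/1 normal.
Total normal subgroups: 9.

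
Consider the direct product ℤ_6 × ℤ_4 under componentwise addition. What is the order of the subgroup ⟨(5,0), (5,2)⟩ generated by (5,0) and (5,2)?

|⟨(5,0)⟩| = 6 and |⟨(5,2)⟩| = 6, so |H| is a multiple of lcm(6, 6) = 6 and divides |G| = 24.
Closing under the operation: H = {(0,0), (0,2), (1,0), (1,2), (2,0), (2,2), (3,0), (3,2), (4,0), (4,2), (5,0), (5,2)}, so |H| = 12.

12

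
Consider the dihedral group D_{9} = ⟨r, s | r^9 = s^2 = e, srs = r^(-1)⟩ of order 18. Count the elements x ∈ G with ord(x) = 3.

2

The elements of order 3 are: r^3, r^6.
That's 2.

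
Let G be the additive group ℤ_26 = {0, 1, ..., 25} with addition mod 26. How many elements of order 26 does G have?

12

In a cyclic group of order 26, the number of elements of order d (for d | 26) is φ(d).
φ(26) = 12.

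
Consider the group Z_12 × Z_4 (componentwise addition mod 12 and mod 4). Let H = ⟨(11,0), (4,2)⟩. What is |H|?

24

|⟨(11,0)⟩| = 12 and |⟨(4,2)⟩| = 6, so |H| is a multiple of lcm(12, 6) = 12 and divides |G| = 48.
Closing under the operation: H = {(0,0), (0,2), (1,0), (1,2), (2,0), (2,2), (3,0), (3,2), (4,0), (4,2), (5,0), (5,2), (6,0), (6,2), (7,0), (7,2), (8,0), (8,2), (9,0), (9,2), (10,0), (10,2), (11,0), (11,2)}, so |H| = 24.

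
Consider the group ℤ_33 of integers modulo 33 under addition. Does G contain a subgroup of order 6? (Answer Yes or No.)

6 does not divide |G| = 33, so by Lagrange no subgroup of order 6 exists.

No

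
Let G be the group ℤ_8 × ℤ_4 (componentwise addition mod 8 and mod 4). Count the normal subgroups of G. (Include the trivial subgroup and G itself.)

G is abelian, so every subgroup is normal.
G has 22 subgroups in total, hence 22 normal subgroups.

22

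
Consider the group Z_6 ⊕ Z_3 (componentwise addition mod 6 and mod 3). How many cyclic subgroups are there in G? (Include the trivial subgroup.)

10

Group the elements of G by the cyclic subgroup they generate; each cyclic subgroup of order d accounts for φ(d) elements.
Cyclic subgroups by order — order 1: 1; order 2: 1; order 3: 4; order 6: 4.
Total: 10.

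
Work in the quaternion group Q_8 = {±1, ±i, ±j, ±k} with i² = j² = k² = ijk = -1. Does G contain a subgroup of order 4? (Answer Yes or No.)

4 | 8. A subgroup of order 4 is {1, -1, i, -i}.

Yes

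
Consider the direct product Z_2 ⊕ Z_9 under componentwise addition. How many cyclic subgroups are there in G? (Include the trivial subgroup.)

6

Group the elements of G by the cyclic subgroup they generate; each cyclic subgroup of order d accounts for φ(d) elements.
Cyclic subgroups by order — order 1: 1; order 2: 1; order 3: 1; order 6: 1; order 9: 1; order 18: 1.
Total: 6.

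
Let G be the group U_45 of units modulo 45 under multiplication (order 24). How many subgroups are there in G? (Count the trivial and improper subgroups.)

16

|G| = 24, so by Lagrange every subgroup order divides 24. Divisors: 1, 2, 3, 4, 6, 8, 12, 24.
Subgroups by order — order 1: 1; order 2: 3; order 3: 1; order 4: 3; order 6: 3; order 8: 1; order 12: 3; order 24: 1.
Total: 1 + 3 + 1 + 3 + 3 + 1 + 3 + 1 = 16.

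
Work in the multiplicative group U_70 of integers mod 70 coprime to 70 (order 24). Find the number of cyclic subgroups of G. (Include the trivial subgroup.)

A cyclic subgroup of order d is generated by each of its φ(d) elements of order d, so the cyclic subgroups of order d number (#elements of order d)/φ(d).
Cyclic subgroups by order — order 1: 1; order 2: 3; order 3: 1; order 4: 2; order 6: 3; order 12: 2.
Total: 12.

12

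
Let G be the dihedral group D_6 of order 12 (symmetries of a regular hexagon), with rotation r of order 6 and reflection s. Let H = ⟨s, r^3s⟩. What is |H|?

4

|⟨s⟩| = 2 and |⟨r^3s⟩| = 2, so |H| is a multiple of lcm(2, 2) = 2 and divides |G| = 12.
Closing under the operation: H = {e, r^3, s, r^3s}, so |H| = 4.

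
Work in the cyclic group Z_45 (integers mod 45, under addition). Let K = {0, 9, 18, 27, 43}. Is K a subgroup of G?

No

9 ∈ K but its inverse 36 ∉ K, so K is not a subgroup.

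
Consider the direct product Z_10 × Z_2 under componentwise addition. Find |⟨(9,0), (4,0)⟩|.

10

|⟨(9,0)⟩| = 10 and |⟨(4,0)⟩| = 5, so |H| is a multiple of lcm(10, 5) = 10 and divides |G| = 20.
Closing under the operation: H = {(0,0), (1,0), (2,0), (3,0), (4,0), (5,0), (6,0), (7,0), (8,0), (9,0)}, so |H| = 10.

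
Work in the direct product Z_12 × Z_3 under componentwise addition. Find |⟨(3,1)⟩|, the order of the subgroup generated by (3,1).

12

The order of (3,1) in Z_12 × Z_3 is lcm(ord(3) in Z_12, ord(1) in Z_3).
ord(3) = 4 and ord(1) = 3, so |⟨(3,1)⟩| = lcm(4, 3) = 12.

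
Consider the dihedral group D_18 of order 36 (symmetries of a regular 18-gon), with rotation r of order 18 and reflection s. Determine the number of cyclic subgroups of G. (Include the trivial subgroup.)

A cyclic subgroup of order d is generated by each of its φ(d) elements of order d, so the cyclic subgroups of order d number (#elements of order d)/φ(d).
Cyclic subgroups by order — order 1: 1; order 2: 19; order 3: 1; order 6: 1; order 9: 1; order 18: 1.
Total: 24.

24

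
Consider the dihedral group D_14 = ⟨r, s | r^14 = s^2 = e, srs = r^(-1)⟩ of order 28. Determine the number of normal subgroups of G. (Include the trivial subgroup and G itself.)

7

G has 28 subgroups. Checking conjugation-invariance by order — order 1: 1/1 normal; order 2: 1/15 normal; order 4: 0/7 normal; order 7: 1/1 normal; order 14: 3/3 normal; order 28: 1/1 normal.
Total normal subgroups: 7.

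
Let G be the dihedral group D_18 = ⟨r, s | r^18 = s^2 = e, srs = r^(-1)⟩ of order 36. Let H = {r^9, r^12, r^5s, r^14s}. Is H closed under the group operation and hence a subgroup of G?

No

The identity e ∉ H, so H is not a subgroup.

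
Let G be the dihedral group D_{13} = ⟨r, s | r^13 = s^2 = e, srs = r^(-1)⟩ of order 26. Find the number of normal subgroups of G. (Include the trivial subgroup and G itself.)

G has 16 subgroups. Checking conjugation-invariance by order — order 1: 1/1 normal; order 2: 0/13 normal; order 13: 1/1 normal; order 26: 1/1 normal.
Total normal subgroups: 3.

3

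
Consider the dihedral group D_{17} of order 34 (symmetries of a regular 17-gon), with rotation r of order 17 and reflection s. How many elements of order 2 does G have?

17

Enumerating element orders in G gives 17 elements of order 2.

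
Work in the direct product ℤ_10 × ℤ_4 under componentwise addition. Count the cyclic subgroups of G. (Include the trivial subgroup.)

Group the elements of G by the cyclic subgroup they generate; each cyclic subgroup of order d accounts for φ(d) elements.
Cyclic subgroups by order — order 1: 1; order 2: 3; order 4: 2; order 5: 1; order 10: 3; order 20: 2.
Total: 12.

12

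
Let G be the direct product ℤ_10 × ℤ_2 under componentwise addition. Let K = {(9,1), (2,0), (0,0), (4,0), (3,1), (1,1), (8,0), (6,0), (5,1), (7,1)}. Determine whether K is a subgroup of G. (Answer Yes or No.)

|K| = 10 divides |G| = 20, consistent with Lagrange.
K contains the identity, every element's inverse is in K, and K is closed under +: it is a subgroup.
In fact K = ⟨(7,1)⟩.

Yes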